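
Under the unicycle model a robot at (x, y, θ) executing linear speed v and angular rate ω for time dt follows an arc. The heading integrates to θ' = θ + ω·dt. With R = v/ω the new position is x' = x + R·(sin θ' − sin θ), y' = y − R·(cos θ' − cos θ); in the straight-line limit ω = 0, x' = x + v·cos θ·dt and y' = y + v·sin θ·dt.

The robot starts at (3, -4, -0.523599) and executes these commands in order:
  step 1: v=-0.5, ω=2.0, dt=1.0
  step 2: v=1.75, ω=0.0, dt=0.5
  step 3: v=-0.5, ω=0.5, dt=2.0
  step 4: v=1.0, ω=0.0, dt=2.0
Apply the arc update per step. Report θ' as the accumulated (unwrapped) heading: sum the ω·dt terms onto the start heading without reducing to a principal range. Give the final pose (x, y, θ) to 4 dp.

step 1: θ'=1.4764 (R=-0.2500) → pose (2.6261, -4.1929, 1.4764)
step 2: θ'=1.4764 (straight) → pose (2.7086, -3.3218, 1.4764)
step 3: θ'=2.4764 (R=-1.0000) → pose (3.0869, -4.2029, 2.4764)
step 4: θ'=2.4764 (straight) → pose (1.5133, -2.9685, 2.4764)

(1.5133, -2.9685, 2.4764)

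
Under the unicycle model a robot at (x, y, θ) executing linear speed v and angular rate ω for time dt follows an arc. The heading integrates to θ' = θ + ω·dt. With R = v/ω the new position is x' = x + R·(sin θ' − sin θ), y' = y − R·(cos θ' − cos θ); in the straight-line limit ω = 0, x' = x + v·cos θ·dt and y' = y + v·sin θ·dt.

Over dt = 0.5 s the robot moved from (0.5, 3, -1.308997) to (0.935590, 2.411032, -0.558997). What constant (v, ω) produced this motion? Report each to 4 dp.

v = 1.5000, ω = 1.5000

Δθ = -0.558997 − -1.308997 = 0.750000
ω = Δθ/dt = 0.750000/0.5 = 1.5000
R = −Δy/(cos θ' − cos θ) = 1.0000
v = R·ω = 1.0000·1.5000 = 1.5000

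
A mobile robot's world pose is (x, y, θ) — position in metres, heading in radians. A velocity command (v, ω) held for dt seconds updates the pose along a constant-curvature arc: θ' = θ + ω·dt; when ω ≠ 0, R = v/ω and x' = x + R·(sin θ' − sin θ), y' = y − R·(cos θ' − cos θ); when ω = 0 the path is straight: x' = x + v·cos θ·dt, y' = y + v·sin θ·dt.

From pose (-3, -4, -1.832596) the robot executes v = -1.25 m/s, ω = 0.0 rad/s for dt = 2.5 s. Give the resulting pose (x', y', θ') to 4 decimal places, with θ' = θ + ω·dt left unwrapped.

θ' = -1.8326 + 0.0·2.5 = -1.8326
ω = 0 → straight: x' = -3 + -1.25·cos(-1.8326)·2.5 = -2.1912
y' = -4 + -1.25·sin(-1.8326)·2.5 = -0.9815

(-2.1912, -0.9815, -1.8326)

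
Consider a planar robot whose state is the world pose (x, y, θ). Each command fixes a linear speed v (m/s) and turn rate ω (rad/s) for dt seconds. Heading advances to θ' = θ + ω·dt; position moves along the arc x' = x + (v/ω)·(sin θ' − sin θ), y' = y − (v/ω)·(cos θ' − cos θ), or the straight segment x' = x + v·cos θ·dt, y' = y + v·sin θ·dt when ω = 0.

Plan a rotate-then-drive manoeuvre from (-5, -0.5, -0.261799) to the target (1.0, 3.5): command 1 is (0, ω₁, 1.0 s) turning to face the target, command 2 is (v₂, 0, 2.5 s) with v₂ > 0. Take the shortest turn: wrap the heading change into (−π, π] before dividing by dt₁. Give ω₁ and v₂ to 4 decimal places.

heading to target = atan2(3.5−-0.5, 1−-5) = 0.5880
Δθ = wrap(0.5880 − -0.2618) = 0.8498; ω₁ = Δθ/dt₁ = 0.8498
distance = √((1−-5)² + (3.5−-0.5)²) = 7.2111; v₂ = distance/dt₂ = 2.8844

ω₁ = 0.8498, v₂ = 2.8844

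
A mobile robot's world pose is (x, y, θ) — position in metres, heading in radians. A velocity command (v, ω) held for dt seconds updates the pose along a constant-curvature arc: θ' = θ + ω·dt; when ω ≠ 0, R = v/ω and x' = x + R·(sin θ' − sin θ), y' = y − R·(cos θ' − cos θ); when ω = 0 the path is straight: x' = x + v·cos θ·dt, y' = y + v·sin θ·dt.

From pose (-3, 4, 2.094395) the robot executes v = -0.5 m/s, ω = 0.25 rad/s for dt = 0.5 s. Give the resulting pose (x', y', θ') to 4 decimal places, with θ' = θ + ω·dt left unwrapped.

θ' = 2.0944 + 0.25·0.5 = 2.2194
R = v/ω = -0.5/0.25 = -2.0000
x' = -3 + -2.0000·(sin 2.2194 − sin 2.0944) = -2.8618
y' = 4 − -2.0000·(cos 2.2194 − cos 2.0944) = 3.7919

(-2.8618, 3.7919, 2.2194)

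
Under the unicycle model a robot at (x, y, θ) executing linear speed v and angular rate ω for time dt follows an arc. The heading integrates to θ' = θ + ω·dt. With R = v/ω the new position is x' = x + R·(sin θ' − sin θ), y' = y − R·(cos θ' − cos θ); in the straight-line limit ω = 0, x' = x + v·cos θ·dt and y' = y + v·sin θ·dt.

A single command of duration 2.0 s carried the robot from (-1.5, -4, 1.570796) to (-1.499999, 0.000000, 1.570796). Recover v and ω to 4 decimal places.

v = 2.0000, ω = 0.0000

Δθ = 1.570796 − 1.570796 = 0.000000
ω = Δθ/dt = 0.000000/2.0 = 0.0000
ω = 0 → v = (Δx·cos θ + Δy·sin θ)/dt = 2.0000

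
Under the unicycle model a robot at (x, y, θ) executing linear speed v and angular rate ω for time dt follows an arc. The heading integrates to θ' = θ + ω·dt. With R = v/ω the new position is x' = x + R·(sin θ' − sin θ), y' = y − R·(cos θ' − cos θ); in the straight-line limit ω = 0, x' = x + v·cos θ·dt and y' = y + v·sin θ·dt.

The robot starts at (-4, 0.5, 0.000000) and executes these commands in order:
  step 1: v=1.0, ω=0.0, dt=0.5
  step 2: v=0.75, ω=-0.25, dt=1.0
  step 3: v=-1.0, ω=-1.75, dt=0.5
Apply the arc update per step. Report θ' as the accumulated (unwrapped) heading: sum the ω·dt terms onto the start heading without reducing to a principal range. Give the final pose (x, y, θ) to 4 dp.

step 1: θ'=0.0000 (straight) → pose (-3.5000, 0.5000, 0.0000)
step 2: θ'=-0.2500 (R=-3.0000) → pose (-2.7578, 0.4067, -0.2500)
step 3: θ'=-1.1250 (R=0.5714) → pose (-3.1320, 0.7140, -1.1250)

(-3.1320, 0.7140, -1.1250)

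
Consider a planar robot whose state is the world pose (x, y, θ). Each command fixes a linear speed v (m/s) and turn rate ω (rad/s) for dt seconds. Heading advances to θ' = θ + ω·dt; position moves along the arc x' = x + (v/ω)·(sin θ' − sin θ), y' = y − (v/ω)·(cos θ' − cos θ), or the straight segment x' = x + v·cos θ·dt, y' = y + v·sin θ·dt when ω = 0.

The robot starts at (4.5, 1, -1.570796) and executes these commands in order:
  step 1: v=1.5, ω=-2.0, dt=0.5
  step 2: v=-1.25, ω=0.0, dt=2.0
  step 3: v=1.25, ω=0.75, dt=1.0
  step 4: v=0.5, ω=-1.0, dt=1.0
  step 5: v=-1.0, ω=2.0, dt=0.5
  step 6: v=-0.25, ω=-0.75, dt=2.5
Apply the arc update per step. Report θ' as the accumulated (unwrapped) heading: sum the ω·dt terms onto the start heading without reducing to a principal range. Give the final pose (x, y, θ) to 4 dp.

step 1: θ'=-2.5708 (R=-0.7500) → pose (4.1552, 0.3689, -2.5708)
step 2: θ'=-2.5708 (straight) → pose (6.2589, 1.7197, -2.5708)
step 3: θ'=-1.8208 (R=1.6667) → pose (5.5446, 0.7295, -1.8208)
step 4: θ'=-2.8208 (R=-0.5000) → pose (5.2178, 0.3788, -2.8208)
step 5: θ'=-1.8208 (R=-0.5000) → pose (5.5446, 0.7295, -1.8208)
step 6: θ'=-3.6958 (R=0.3333) → pose (6.0429, 0.9305, -3.6958)

(6.0429, 0.9305, -3.6958)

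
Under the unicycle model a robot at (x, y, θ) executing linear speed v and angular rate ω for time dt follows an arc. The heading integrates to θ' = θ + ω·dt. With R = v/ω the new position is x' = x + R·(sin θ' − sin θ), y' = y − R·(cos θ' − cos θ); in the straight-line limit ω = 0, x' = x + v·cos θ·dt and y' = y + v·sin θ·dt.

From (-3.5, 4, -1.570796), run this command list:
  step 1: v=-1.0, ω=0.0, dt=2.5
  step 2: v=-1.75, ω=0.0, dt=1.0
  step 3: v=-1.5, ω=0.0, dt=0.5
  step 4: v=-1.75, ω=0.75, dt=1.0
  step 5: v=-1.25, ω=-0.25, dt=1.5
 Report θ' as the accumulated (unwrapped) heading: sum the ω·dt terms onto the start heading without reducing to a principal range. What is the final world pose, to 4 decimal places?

step 1: θ'=-1.5708 (straight) → pose (-3.5000, 6.5000, -1.5708)
step 2: θ'=-1.5708 (straight) → pose (-3.5000, 8.2500, -1.5708)
step 3: θ'=-1.5708 (straight) → pose (-3.5000, 9.0000, -1.5708)
step 4: θ'=-0.8208 (R=-2.3333) → pose (-4.1261, 10.5905, -0.8208)
step 5: θ'=-1.1958 (R=5.0000) → pose (-5.1202, 12.1673, -1.1958)

(-5.1202, 12.1673, -1.1958)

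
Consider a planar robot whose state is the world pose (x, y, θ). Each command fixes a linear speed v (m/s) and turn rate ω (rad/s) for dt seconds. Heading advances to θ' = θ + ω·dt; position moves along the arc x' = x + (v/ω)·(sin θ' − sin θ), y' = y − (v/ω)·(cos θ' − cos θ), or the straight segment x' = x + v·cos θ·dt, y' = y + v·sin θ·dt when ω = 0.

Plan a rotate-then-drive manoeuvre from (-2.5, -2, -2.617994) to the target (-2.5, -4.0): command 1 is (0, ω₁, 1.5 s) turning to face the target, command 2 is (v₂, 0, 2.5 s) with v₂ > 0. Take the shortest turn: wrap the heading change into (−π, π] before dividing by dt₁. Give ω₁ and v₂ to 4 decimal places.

heading to target = atan2(-4−-2, -2.5−-2.5) = -1.5708
Δθ = wrap(-1.5708 − -2.6180) = 1.0472; ω₁ = Δθ/dt₁ = 0.6981
distance = √((-2.5−-2.5)² + (-4−-2)²) = 2.0000; v₂ = distance/dt₂ = 0.8000

ω₁ = 0.6981, v₂ = 0.8000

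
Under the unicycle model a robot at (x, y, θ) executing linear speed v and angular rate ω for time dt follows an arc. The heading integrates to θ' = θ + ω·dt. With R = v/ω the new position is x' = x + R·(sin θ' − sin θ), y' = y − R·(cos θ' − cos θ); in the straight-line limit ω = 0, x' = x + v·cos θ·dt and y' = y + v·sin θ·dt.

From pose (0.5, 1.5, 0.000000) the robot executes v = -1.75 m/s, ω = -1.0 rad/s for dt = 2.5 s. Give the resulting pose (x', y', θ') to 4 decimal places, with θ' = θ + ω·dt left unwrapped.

θ' = 0.0000 + -1.0·2.5 = -2.5000
R = v/ω = -1.75/-1.0 = 1.7500
x' = 0.5 + 1.7500·(sin -2.5000 − sin 0.0000) = -0.5473
y' = 1.5 − 1.7500·(cos -2.5000 − cos 0.0000) = 4.6520

(-0.5473, 4.6520, -2.5000)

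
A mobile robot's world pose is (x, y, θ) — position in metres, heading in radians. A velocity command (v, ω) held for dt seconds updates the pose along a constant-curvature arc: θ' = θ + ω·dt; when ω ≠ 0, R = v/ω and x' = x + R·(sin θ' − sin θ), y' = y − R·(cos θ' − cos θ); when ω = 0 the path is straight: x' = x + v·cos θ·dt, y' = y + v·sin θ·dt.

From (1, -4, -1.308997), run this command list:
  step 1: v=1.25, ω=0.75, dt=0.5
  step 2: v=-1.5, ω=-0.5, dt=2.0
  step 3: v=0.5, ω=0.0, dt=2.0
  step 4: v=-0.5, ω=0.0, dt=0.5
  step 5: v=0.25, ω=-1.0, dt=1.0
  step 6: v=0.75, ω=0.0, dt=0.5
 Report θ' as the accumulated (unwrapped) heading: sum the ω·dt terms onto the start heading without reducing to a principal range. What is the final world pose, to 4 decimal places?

(0.0620, -2.6442, -2.9340)

step 1: θ'=-0.9340 (R=1.6667) → pose (1.2699, -4.5597, -0.9340)
step 2: θ'=-1.9340 (R=3.0000) → pose (0.8776, -1.7100, -1.9340)
step 3: θ'=-1.9340 (straight) → pose (0.5223, -2.6448, -1.9340)
step 4: θ'=-1.9340 (straight) → pose (0.6111, -2.4111, -1.9340)
step 5: θ'=-2.9340 (R=-0.2500) → pose (0.4290, -2.5669, -2.9340)
step 6: θ'=-2.9340 (straight) → pose (0.0620, -2.6442, -2.9340)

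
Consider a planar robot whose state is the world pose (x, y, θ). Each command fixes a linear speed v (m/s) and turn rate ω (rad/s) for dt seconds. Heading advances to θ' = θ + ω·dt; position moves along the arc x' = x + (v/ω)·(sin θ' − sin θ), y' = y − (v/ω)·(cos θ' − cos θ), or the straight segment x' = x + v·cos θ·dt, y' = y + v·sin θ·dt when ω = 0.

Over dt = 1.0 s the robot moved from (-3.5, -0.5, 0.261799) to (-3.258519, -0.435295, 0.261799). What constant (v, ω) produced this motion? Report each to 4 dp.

v = 0.2500, ω = 0.0000

Δθ = 0.261799 − 0.261799 = 0.000000
ω = Δθ/dt = 0.000000/1.0 = 0.0000
ω = 0 → v = (Δx·cos θ + Δy·sin θ)/dt = 0.2500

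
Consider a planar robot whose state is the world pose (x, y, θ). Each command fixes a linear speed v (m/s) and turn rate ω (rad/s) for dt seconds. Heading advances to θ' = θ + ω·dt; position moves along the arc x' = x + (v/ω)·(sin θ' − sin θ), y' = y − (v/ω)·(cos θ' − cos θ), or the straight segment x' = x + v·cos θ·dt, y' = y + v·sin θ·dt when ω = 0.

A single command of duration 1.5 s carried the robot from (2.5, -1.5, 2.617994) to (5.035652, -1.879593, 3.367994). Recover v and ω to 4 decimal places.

Δθ = 3.367994 − 2.617994 = 0.750000
ω = Δθ/dt = 0.750000/1.5 = 0.5000
R = Δx/(sin θ' − sin θ) = -3.5000
v = R·ω = -3.5000·0.5000 = -1.7500

v = -1.7500, ω = 0.5000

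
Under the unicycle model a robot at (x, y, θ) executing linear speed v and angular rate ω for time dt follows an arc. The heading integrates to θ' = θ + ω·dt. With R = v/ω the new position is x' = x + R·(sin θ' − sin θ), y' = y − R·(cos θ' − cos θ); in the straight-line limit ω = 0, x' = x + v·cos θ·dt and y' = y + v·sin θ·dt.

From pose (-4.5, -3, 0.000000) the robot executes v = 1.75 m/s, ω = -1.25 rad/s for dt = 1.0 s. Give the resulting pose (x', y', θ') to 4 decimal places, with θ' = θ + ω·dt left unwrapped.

θ' = 0.0000 + -1.25·1.0 = -1.2500
R = v/ω = 1.75/-1.25 = -1.4000
x' = -4.5 + -1.4000·(sin -1.2500 − sin 0.0000) = -3.1714
y' = -3 − -1.4000·(cos -1.2500 − cos 0.0000) = -3.9585

(-3.1714, -3.9585, -1.2500)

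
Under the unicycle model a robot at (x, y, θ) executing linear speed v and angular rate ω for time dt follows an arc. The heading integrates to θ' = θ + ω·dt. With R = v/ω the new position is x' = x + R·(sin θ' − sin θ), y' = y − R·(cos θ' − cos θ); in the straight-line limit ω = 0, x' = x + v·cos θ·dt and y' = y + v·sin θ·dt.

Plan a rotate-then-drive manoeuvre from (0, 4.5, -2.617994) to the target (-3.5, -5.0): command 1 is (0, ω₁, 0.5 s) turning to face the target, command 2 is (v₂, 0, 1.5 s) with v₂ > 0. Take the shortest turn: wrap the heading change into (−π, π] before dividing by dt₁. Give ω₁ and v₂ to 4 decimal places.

ω₁ = 1.3884, v₂ = 6.7495

heading to target = atan2(-5−4.5, -3.5−0) = -1.9238
Δθ = wrap(-1.9238 − -2.6180) = 0.6942; ω₁ = Δθ/dt₁ = 1.3884
distance = √((-3.5−0)² + (-5−4.5)²) = 10.1242; v₂ = distance/dt₂ = 6.7495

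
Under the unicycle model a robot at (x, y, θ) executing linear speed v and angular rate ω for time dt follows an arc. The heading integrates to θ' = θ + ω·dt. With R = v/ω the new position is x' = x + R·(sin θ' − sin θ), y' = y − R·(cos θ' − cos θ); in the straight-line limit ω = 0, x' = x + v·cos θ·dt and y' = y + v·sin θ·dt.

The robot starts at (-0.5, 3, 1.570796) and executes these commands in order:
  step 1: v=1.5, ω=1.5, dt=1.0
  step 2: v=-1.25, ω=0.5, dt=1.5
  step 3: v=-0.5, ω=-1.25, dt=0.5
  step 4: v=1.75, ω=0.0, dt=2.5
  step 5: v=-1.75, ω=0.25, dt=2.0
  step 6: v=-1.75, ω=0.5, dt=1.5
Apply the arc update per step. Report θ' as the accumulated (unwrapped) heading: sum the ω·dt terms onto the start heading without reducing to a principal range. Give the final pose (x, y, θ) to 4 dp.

step 1: θ'=3.0708 (R=1.0000) → pose (-1.4293, 3.9975, 3.0708)
step 2: θ'=3.8208 (R=-2.5000) → pose (0.3180, 4.5460, 3.8208)
step 3: θ'=3.1958 (R=0.4000) → pose (0.5476, 4.6342, 3.1958)
step 4: θ'=3.1958 (straight) → pose (-3.8210, 4.3972, 3.1958)
step 5: θ'=3.6958 (R=-7.0000) → pose (-0.5163, 5.4347, 3.6958)
step 6: θ'=4.4458 (R=-3.5000) → pose (1.0181, 7.4887, 4.4458)

(1.0181, 7.4887, 4.4458)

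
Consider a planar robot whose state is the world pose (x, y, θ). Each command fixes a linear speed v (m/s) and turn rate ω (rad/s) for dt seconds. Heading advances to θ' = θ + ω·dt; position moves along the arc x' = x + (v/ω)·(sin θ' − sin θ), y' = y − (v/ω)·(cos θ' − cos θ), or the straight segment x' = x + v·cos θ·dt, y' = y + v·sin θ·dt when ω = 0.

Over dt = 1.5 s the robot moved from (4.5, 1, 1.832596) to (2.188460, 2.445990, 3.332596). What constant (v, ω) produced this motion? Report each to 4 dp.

Δθ = 3.332596 − 1.832596 = 1.500000
ω = Δθ/dt = 1.500000/1.5 = 1.0000
R = Δx/(sin θ' − sin θ) = 2.0000
v = R·ω = 2.0000·1.0000 = 2.0000

v = 2.0000, ω = 1.0000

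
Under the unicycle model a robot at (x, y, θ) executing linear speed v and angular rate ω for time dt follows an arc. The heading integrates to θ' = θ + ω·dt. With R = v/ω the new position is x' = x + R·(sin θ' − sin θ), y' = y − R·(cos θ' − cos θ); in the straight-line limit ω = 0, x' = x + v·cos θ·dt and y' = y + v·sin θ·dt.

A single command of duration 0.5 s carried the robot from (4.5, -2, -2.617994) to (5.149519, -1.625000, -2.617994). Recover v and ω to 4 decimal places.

Δθ = -2.617994 − -2.617994 = 0.000000
ω = Δθ/dt = 0.000000/0.5 = 0.0000
ω = 0 → v = (Δx·cos θ + Δy·sin θ)/dt = -1.5000

v = -1.5000, ω = 0.0000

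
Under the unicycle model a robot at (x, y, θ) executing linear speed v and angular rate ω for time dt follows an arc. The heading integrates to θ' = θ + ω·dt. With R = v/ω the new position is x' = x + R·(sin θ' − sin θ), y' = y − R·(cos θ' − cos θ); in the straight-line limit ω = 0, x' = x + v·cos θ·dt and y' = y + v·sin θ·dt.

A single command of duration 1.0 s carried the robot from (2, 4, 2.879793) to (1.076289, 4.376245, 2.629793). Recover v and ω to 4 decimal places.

Δθ = 2.629793 − 2.879793 = -0.250000
ω = Δθ/dt = -0.250000/1.0 = -0.2500
R = Δx/(sin θ' − sin θ) = -4.0000
v = R·ω = -4.0000·-0.2500 = 1.0000

v = 1.0000, ω = -0.2500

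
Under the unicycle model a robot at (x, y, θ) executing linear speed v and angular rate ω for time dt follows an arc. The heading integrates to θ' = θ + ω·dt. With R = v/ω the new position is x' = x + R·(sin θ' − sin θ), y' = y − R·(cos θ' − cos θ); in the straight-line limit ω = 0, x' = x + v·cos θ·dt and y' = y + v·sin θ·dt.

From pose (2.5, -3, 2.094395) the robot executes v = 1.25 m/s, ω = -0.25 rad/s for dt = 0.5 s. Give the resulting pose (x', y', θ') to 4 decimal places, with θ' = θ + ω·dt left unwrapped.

θ' = 2.0944 + -0.25·0.5 = 1.9694
R = v/ω = 1.25/-0.25 = -5.0000
x' = 2.5 + -5.0000·(sin 1.9694 − sin 2.0944) = 2.2221
y' = -3 − -5.0000·(cos 1.9694 − cos 2.0944) = -2.4406

(2.2221, -2.4406, 1.9694)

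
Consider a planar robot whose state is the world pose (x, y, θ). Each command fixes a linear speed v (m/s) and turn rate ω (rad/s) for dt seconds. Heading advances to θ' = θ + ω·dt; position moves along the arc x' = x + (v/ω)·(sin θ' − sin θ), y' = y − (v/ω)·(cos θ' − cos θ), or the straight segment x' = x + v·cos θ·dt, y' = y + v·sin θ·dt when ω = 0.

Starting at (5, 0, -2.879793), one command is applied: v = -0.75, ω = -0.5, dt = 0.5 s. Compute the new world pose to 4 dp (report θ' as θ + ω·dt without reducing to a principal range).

(5.3705, 0.0510, -3.1298)

θ' = -2.8798 + -0.5·0.5 = -3.1298
R = v/ω = -0.75/-0.5 = 1.5000
x' = 5 + 1.5000·(sin -3.1298 − sin -2.8798) = 5.3705
y' = 0 − 1.5000·(cos -3.1298 − cos -2.8798) = 0.0510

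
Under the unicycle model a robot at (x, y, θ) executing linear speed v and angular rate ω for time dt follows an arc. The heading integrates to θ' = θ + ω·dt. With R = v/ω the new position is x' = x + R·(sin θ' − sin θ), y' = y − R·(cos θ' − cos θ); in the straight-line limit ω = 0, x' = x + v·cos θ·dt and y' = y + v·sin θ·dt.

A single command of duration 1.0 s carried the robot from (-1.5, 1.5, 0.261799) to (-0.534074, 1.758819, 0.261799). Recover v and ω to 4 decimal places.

Δθ = 0.261799 − 0.261799 = 0.000000
ω = Δθ/dt = 0.000000/1.0 = 0.0000
ω = 0 → v = (Δx·cos θ + Δy·sin θ)/dt = 1.0000

v = 1.0000, ω = 0.0000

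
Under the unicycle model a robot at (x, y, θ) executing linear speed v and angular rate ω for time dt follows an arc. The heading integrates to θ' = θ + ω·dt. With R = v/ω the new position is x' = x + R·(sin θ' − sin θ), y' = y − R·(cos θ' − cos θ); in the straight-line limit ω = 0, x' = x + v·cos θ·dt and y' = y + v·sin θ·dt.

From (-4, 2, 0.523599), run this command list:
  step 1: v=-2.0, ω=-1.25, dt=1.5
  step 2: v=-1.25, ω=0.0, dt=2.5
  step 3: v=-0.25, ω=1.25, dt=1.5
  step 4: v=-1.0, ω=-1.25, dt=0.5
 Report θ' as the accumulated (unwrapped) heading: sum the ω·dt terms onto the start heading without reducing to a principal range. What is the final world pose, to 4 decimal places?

step 1: θ'=-1.3514 (R=1.6000) → pose (-6.3616, 3.0374, -1.3514)
step 2: θ'=-1.3514 (straight) → pose (-7.0418, 6.0875, -1.3514)
step 3: θ'=0.5236 (R=-0.2000) → pose (-7.3370, 6.2172, 0.5236)
step 4: θ'=-0.1014 (R=0.8000) → pose (-7.8180, 6.1141, -0.1014)

(-7.8180, 6.1141, -0.1014)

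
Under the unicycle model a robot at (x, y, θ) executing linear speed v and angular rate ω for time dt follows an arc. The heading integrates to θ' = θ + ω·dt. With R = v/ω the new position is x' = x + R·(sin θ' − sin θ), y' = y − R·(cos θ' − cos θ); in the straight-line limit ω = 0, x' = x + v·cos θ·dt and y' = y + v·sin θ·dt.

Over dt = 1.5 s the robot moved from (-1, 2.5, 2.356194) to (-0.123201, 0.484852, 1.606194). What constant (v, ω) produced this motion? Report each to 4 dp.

Δθ = 1.606194 − 2.356194 = -0.750000
ω = Δθ/dt = -0.750000/1.5 = -0.5000
R = −Δy/(cos θ' − cos θ) = 3.0000
v = R·ω = 3.0000·-0.5000 = -1.5000

v = -1.5000, ω = -0.5000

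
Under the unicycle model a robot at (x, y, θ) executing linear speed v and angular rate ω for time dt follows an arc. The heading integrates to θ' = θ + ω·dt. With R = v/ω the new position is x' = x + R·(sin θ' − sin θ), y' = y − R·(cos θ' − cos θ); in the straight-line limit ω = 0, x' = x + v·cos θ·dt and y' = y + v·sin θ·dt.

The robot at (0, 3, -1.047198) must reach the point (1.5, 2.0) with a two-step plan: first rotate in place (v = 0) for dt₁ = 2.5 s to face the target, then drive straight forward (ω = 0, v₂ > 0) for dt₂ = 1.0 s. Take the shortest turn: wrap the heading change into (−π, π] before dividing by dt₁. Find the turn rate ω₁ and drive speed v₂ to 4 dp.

heading to target = atan2(2−3, 1.5−0) = -0.5880
Δθ = wrap(-0.5880 − -1.0472) = 0.4592; ω₁ = Δθ/dt₁ = 0.1837
distance = √((1.5−0)² + (2−3)²) = 1.8028; v₂ = distance/dt₂ = 1.8028

ω₁ = 0.1837, v₂ = 1.8028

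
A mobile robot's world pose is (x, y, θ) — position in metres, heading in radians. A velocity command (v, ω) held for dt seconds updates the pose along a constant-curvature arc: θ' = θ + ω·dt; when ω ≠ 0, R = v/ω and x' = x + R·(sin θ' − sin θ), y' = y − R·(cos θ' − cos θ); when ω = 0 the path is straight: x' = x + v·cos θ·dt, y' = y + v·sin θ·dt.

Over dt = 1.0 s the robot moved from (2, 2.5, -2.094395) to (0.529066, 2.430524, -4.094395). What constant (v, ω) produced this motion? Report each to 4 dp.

Δθ = -4.094395 − -2.094395 = -2.000000
ω = Δθ/dt = -2.000000/1.0 = -2.0000
R = Δx/(sin θ' − sin θ) = -0.8750
v = R·ω = -0.8750·-2.0000 = 1.7500

v = 1.7500, ω = -2.0000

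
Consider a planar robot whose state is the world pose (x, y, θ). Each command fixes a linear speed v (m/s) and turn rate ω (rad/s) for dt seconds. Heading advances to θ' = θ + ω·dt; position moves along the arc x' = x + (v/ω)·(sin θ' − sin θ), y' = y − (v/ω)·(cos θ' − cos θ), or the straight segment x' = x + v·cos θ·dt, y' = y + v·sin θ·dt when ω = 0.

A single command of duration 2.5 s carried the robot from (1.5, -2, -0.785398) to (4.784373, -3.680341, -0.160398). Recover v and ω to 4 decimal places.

v = 1.5000, ω = 0.2500

Δθ = -0.160398 − -0.785398 = 0.625000
ω = Δθ/dt = 0.625000/2.5 = 0.2500
R = Δx/(sin θ' − sin θ) = 6.0000
v = R·ω = 6.0000·0.2500 = 1.5000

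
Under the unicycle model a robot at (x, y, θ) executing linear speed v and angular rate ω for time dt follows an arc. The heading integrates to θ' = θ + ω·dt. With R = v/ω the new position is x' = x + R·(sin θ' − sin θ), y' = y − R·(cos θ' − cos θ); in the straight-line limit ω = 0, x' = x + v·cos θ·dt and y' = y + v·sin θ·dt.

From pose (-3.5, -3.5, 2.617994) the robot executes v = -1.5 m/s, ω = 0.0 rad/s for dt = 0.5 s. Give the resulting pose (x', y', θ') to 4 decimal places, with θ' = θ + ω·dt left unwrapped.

θ' = 2.6180 + 0.0·0.5 = 2.6180
ω = 0 → straight: x' = -3.5 + -1.5·cos(2.6180)·0.5 = -2.8505
y' = -3.5 + -1.5·sin(2.6180)·0.5 = -3.8750

(-2.8505, -3.8750, 2.6180)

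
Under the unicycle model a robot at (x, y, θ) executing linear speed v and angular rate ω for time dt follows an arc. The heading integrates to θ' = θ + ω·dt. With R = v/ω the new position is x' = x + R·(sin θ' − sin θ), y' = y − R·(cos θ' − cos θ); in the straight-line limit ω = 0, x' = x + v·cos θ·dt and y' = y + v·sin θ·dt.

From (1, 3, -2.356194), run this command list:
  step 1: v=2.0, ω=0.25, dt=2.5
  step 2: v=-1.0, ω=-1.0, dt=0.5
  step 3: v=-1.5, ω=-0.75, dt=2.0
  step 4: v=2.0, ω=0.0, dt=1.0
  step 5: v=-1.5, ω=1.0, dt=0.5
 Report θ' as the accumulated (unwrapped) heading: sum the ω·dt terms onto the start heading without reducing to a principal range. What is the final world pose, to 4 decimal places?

step 1: θ'=-1.7312 (R=8.0000) → pose (-1.2405, -1.3792, -1.7312)
step 2: θ'=-2.2312 (R=1.0000) → pose (-1.0430, -0.9254, -2.2312)
step 3: θ'=-3.7312 (R=2.0000) → pose (1.6485, -0.4900, -3.7312)
step 4: θ'=-3.7312 (straight) → pose (-0.0138, 0.6221, -3.7312)
step 5: θ'=-3.2312 (R=-1.5000) → pose (0.6860, 0.3748, -3.2312)

(0.6860, 0.3748, -3.2312)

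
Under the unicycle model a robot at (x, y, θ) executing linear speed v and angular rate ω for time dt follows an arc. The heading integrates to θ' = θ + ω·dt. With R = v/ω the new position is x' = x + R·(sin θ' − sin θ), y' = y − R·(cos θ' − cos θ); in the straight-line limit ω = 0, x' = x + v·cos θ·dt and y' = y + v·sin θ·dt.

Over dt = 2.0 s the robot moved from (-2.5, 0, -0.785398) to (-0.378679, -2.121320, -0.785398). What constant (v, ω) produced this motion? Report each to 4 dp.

v = 1.5000, ω = 0.0000

Δθ = -0.785398 − -0.785398 = 0.000000
ω = Δθ/dt = 0.000000/2.0 = 0.0000
ω = 0 → v = (Δx·cos θ + Δy·sin θ)/dt = 1.5000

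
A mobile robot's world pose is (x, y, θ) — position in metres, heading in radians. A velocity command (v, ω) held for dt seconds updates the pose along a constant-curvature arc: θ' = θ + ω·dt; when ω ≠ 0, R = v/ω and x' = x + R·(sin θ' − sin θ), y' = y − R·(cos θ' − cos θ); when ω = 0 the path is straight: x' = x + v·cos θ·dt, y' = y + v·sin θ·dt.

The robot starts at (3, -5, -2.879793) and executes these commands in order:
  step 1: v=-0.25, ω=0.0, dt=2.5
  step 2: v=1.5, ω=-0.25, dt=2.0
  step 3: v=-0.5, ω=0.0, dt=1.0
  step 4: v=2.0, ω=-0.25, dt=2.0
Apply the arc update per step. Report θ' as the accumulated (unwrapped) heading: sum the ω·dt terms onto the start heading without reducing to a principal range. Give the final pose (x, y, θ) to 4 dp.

(-2.3751, -3.1346, -3.8798)

step 1: θ'=-2.8798 (straight) → pose (3.6037, -4.8382, -2.8798)
step 2: θ'=-3.3798 (R=-6.0000) → pose (0.6351, -4.8733, -3.3798)
step 3: θ'=-3.3798 (straight) → pose (1.1209, -4.9912, -3.3798)
step 4: θ'=-3.8798 (R=-8.0000) → pose (-2.3751, -3.1346, -3.8798)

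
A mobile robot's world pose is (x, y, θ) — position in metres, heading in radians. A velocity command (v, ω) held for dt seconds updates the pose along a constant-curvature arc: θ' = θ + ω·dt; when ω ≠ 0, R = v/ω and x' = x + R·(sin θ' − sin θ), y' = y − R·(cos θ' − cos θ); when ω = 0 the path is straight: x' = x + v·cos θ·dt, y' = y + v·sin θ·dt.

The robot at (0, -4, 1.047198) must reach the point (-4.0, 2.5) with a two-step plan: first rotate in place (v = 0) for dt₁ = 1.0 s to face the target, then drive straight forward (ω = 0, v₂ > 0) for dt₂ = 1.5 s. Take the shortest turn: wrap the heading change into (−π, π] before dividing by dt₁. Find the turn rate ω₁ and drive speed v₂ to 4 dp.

ω₁ = 1.0753, v₂ = 5.0881

heading to target = atan2(2.5−-4, -4−0) = 2.1225
Δθ = wrap(2.1225 − 1.0472) = 1.0753; ω₁ = Δθ/dt₁ = 1.0753
distance = √((-4−0)² + (2.5−-4)²) = 7.6322; v₂ = distance/dt₂ = 5.0881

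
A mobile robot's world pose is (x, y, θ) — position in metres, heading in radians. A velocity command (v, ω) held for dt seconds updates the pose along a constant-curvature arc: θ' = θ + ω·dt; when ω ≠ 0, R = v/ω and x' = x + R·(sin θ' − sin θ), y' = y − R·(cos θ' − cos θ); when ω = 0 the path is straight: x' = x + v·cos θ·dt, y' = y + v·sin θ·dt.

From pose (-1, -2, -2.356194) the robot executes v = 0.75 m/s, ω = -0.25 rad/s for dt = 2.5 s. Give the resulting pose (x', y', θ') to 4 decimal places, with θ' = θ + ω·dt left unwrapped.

θ' = -2.3562 + -0.25·2.5 = -2.9812
R = v/ω = 0.75/-0.25 = -3.0000
x' = -1 + -3.0000·(sin -2.9812 − sin -2.3562) = -2.6422
y' = -2 − -3.0000·(cos -2.9812 − cos -2.3562) = -2.8402

(-2.6422, -2.8402, -2.9812)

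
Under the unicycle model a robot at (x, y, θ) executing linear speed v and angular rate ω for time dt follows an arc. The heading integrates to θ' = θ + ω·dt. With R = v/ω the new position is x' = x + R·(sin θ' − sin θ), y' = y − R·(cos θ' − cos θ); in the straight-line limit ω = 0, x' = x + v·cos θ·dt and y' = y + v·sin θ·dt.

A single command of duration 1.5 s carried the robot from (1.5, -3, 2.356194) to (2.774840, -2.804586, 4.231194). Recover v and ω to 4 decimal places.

v = -1.0000, ω = 1.2500

Δθ = 4.231194 − 2.356194 = 1.875000
ω = Δθ/dt = 1.875000/1.5 = 1.2500
R = Δx/(sin θ' − sin θ) = -0.8000
v = R·ω = -0.8000·1.2500 = -1.0000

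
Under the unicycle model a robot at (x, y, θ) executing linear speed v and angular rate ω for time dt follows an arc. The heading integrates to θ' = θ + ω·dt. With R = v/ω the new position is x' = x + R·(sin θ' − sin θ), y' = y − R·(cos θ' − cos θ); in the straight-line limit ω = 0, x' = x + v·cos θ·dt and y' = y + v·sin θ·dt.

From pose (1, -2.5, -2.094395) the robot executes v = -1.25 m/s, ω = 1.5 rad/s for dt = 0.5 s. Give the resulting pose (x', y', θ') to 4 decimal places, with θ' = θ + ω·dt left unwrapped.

θ' = -2.0944 + 1.5·0.5 = -1.3444
R = v/ω = -1.25/1.5 = -0.8333
x' = 1 + -0.8333·(sin -1.3444 − sin -2.0944) = 1.0904
y' = -2.5 − -0.8333·(cos -1.3444 − cos -2.0944) = -1.8963

(1.0904, -1.8963, -1.3444)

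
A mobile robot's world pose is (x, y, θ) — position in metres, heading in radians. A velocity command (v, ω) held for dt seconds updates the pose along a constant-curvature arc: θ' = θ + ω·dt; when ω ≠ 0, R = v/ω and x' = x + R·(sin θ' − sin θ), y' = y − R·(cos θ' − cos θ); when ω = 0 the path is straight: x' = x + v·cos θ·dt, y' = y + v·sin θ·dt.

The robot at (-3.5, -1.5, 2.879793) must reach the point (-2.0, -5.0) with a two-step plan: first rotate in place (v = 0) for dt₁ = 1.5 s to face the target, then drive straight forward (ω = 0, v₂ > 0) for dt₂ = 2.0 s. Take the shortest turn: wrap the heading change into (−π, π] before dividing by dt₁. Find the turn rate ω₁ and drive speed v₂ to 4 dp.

heading to target = atan2(-5−-1.5, -2−-3.5) = -1.1659
Δθ = wrap(-1.1659 − 2.8798) = 2.2375; ω₁ = Δθ/dt₁ = 1.4917
distance = √((-2−-3.5)² + (-5−-1.5)²) = 3.8079; v₂ = distance/dt₂ = 1.9039

ω₁ = 1.4917, v₂ = 1.9039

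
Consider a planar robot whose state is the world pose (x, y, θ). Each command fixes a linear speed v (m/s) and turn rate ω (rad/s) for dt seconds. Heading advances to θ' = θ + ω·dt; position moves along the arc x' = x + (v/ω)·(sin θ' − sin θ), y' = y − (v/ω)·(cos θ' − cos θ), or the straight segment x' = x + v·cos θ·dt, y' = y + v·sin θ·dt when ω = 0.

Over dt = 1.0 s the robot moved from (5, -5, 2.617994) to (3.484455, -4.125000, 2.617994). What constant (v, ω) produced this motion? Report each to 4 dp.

v = 1.7500, ω = 0.0000

Δθ = 2.617994 − 2.617994 = 0.000000
ω = Δθ/dt = 0.000000/1.0 = 0.0000
ω = 0 → v = (Δx·cos θ + Δy·sin θ)/dt = 1.7500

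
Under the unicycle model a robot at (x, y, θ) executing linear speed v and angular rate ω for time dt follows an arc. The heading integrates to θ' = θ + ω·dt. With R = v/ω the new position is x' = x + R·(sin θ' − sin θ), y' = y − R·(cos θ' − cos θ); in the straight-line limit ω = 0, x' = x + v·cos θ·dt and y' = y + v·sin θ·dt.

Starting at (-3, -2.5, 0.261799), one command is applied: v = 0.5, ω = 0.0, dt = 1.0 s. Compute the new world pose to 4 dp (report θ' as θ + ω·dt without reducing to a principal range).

θ' = 0.2618 + 0.0·1.0 = 0.2618
ω = 0 → straight: x' = -3 + 0.5·cos(0.2618)·1.0 = -2.5170
y' = -2.5 + 0.5·sin(0.2618)·1.0 = -2.3706

(-2.5170, -2.3706, 0.2618)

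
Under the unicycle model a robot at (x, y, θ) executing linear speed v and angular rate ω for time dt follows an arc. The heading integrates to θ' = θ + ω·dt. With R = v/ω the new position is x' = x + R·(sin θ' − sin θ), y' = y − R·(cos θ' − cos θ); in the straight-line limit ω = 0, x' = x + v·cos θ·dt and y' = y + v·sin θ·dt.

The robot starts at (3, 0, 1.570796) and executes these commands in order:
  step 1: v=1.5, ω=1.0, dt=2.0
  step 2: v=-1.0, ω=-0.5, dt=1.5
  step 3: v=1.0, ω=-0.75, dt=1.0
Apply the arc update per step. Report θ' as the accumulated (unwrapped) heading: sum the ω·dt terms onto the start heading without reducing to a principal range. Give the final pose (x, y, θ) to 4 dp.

(1.5890, 2.0694, 2.0708)

step 1: θ'=3.5708 (R=1.5000) → pose (0.8758, 1.3639, 3.5708)
step 2: θ'=2.8208 (R=2.0000) → pose (2.3387, 1.4433, 2.8208)
step 3: θ'=2.0708 (R=-1.3333) → pose (1.5890, 2.0694, 2.0708)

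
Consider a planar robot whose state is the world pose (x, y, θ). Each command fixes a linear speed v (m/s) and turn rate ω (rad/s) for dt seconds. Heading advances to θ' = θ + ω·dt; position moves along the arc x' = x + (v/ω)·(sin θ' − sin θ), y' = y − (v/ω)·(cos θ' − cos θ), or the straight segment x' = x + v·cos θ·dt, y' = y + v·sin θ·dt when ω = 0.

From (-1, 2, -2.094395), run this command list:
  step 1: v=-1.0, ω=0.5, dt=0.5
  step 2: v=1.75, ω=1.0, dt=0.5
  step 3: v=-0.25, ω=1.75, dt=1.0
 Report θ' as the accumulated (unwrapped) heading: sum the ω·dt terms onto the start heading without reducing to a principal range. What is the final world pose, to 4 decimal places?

(-1.0225, 1.6931, 0.4056)

step 1: θ'=-1.8444 (R=-2.0000) → pose (-0.8064, 2.4596, -1.8444)
step 2: θ'=-1.3444 (R=1.7500) → pose (-0.8269, 1.5939, -1.3444)
step 3: θ'=0.4056 (R=-0.1429) → pose (-1.0225, 1.6931, 0.4056)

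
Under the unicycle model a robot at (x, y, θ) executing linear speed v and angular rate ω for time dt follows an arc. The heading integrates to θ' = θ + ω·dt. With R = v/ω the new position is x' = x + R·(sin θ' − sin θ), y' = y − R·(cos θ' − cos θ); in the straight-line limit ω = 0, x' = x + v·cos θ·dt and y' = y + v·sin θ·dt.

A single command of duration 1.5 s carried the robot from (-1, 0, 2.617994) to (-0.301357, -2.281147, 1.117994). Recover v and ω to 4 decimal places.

Δθ = 1.117994 − 2.617994 = -1.500000
ω = Δθ/dt = -1.500000/1.5 = -1.0000
R = −Δy/(cos θ' − cos θ) = 1.7500
v = R·ω = 1.7500·-1.0000 = -1.7500

v = -1.7500, ω = -1.0000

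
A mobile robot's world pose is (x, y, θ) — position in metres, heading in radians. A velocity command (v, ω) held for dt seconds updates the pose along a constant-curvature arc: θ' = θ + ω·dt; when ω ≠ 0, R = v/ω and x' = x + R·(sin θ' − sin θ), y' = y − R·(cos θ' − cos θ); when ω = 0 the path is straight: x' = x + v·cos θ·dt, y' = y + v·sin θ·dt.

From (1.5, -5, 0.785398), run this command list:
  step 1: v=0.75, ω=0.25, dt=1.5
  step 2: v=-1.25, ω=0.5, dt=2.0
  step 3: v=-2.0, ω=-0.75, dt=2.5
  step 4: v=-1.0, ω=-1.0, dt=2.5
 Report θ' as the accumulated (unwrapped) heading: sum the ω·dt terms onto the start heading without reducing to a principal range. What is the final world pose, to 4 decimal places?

step 1: θ'=1.1604 (R=3.0000) → pose (2.1296, -4.0756, 1.1604)
step 2: θ'=2.1604 (R=-2.5000) → pose (2.3441, -6.4631, 2.1604)
step 3: θ'=0.2854 (R=2.6667) → pose (0.8784, -10.5047, 0.2854)
step 4: θ'=-2.2146 (R=1.0000) → pose (-0.2030, -8.9449, -2.2146)

(-0.2030, -8.9449, -2.2146)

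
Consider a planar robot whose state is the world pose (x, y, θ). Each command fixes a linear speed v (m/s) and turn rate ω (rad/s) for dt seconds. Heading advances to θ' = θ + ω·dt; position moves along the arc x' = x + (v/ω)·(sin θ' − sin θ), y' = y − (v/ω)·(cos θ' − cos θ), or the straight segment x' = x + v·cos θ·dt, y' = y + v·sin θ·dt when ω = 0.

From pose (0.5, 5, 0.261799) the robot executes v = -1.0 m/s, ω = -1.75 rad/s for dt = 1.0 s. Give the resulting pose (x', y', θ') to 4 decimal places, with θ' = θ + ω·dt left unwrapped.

θ' = 0.2618 + -1.75·1.0 = -1.4882
R = v/ω = -1.0/-1.75 = 0.5714
x' = 0.5 + 0.5714·(sin -1.4882 − sin 0.2618) = -0.2174
y' = 5 − 0.5714·(cos -1.4882 − cos 0.2618) = 5.5048

(-0.2174, 5.5048, -1.4882)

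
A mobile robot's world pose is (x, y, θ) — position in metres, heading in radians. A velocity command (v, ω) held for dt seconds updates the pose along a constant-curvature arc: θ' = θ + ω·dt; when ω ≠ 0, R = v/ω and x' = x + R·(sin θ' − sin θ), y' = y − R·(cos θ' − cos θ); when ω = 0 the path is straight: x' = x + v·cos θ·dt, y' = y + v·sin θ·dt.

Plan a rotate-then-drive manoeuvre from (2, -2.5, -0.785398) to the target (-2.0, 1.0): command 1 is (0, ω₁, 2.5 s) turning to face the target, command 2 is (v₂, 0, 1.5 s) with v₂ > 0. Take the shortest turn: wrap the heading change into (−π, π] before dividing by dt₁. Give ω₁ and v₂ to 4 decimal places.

heading to target = atan2(1−-2.5, -2−2) = 2.4228
Δθ = wrap(2.4228 − -0.7854) = -3.0750; ω₁ = Δθ/dt₁ = -1.2300
distance = √((-2−2)² + (1−-2.5)²) = 5.3151; v₂ = distance/dt₂ = 3.5434

ω₁ = -1.2300, v₂ = 3.5434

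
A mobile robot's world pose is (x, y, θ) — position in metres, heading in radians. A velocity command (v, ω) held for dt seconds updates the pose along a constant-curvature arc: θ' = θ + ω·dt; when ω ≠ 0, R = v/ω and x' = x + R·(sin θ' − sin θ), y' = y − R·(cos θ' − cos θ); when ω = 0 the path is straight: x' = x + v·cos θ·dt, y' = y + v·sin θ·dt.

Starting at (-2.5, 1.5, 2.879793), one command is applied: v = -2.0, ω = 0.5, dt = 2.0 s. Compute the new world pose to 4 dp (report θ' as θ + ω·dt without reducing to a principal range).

θ' = 2.8798 + 0.5·2.0 = 3.8798
R = v/ω = -2.0/0.5 = -4.0000
x' = -2.5 + -4.0000·(sin 3.8798 − sin 2.8798) = 1.2271
y' = 1.5 − -4.0000·(cos 3.8798 − cos 2.8798) = 2.4050

(1.2271, 2.4050, 3.8798)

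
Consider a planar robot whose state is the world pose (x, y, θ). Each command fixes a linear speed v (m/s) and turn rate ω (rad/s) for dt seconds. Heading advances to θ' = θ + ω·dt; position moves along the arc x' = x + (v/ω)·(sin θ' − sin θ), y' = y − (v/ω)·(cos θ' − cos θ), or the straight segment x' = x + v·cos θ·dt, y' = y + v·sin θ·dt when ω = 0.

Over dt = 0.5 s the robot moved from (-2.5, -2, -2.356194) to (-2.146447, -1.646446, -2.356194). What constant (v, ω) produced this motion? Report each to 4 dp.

v = -1.0000, ω = 0.0000

Δθ = -2.356194 − -2.356194 = 0.000000
ω = Δθ/dt = 0.000000/0.5 = 0.0000
ω = 0 → v = (Δx·cos θ + Δy·sin θ)/dt = -1.0000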